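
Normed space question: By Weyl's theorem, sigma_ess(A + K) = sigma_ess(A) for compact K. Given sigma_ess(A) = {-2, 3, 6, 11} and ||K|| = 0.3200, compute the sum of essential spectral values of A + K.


By Weyl's theorem, the essential spectrum is invariant under compact perturbations.
sigma_ess(A + K) = sigma_ess(A) = {-2, 3, 6, 11}
Sum = -2 + 3 + 6 + 11 = 18

18


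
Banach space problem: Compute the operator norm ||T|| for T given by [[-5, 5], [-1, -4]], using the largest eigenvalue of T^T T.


A^T A = [[26, -21], [-21, 41]]
trace(A^T A) = 67, det(A^T A) = 625
discriminant = 67^2 - 4*625 = 1989
Largest eigenvalue of A^T A = (trace + sqrt(disc))/2 = 55.7991
||T|| = sqrt(55.7991) = 7.4699

7.4699


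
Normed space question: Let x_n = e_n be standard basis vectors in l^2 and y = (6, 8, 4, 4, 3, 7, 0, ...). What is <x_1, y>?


x_1 = e_1 is the standard basis vector with 1 in position 1.
<x_1, y> = y_1 = 6
As n -> infinity, <x_n, y> -> 0, confirming weak convergence of (x_n) to 0.

6


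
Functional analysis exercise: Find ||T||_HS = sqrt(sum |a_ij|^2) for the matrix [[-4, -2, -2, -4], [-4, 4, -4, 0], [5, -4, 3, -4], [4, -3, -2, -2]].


The Hilbert-Schmidt norm is sqrt(sum of squares of all entries).
Sum of squares = (-4)^2 + (-2)^2 + (-2)^2 + (-4)^2 + (-4)^2 + 4^2 + (-4)^2 + 0^2 + 5^2 + (-4)^2 + 3^2 + (-4)^2 + 4^2 + (-3)^2 + (-2)^2 + (-2)^2
= 16 + 4 + 4 + 16 + 16 + 16 + 16 + 0 + 25 + 16 + 9 + 16 + 16 + 9 + 4 + 4 = 187
||T||_HS = sqrt(187) = 13.6748

13.6748


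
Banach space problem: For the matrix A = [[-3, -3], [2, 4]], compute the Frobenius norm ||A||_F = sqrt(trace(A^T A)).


||A||_F^2 = sum a_ij^2
= (-3)^2 + (-3)^2 + 2^2 + 4^2
= 9 + 9 + 4 + 16 = 38
||A||_F = sqrt(38) = 6.1644

6.1644


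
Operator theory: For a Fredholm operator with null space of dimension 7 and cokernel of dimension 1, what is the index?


The Fredholm index is defined as ind(T) = dim(ker T) - dim(coker T)
= 7 - 1
= 6

6


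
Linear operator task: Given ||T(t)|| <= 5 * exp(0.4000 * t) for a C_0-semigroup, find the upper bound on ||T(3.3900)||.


||T(3.3900)|| <= 5 * exp(0.4000 * 3.3900)
= 5 * exp(1.3560)
= 5 * 3.8806
= 19.4032

19.4032


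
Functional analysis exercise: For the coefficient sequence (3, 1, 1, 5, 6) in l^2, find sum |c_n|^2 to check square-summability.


sum |c_n|^2 = 3^2 + 1^2 + 1^2 + 5^2 + 6^2
= 9 + 1 + 1 + 25 + 36
= 72

72


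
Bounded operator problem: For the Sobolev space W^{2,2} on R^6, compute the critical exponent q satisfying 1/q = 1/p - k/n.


Using the Sobolev embedding formula: 1/q = 1/p - k/n
1/q = 1/2 - 2/6 = 1/6
q = 1/(1/6) = 6

6.0000


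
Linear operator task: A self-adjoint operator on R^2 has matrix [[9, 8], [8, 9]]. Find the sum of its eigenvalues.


For a self-adjoint (symmetric) matrix, the eigenvalues are real.
The sum of eigenvalues equals the trace of the matrix.
trace = 9 + 9 = 18

18


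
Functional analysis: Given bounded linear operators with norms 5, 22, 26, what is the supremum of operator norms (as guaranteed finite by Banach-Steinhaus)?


By the Uniform Boundedness Principle, the supremum of norms is finite.
sup_k ||T_k|| = max(5, 22, 26) = 26

26


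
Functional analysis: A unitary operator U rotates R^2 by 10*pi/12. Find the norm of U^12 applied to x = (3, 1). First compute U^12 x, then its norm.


U is a rotation by theta = 10*pi/12
U^12 = rotation by 12*theta = 120*pi/12 = 0*pi/12 (mod 2*pi)
cos(0*pi/12) = 1.0000, sin(0*pi/12) = 0.0000
U^12 x = (1.0000 * 3 - 0.0000 * 1, 0.0000 * 3 + 1.0000 * 1)
= (3.0000, 1.0000)
||U^12 x|| = sqrt(3.0000^2 + 1.0000^2) = sqrt(10.0000) = 3.1623

3.1623


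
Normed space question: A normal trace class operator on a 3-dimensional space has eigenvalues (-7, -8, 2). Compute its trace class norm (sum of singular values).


For a normal operator, singular values equal |eigenvalues|.
Trace norm = sum |lambda_i| = 7 + 8 + 2
= 17

17


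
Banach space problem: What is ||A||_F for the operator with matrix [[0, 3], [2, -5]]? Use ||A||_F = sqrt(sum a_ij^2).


||A||_F^2 = sum a_ij^2
= 0^2 + 3^2 + 2^2 + (-5)^2
= 0 + 9 + 4 + 25 = 38
||A||_F = sqrt(38) = 6.1644

6.1644


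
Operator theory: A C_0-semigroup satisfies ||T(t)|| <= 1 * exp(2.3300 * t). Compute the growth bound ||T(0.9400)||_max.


||T(0.9400)|| <= 1 * exp(2.3300 * 0.9400)
= 1 * exp(2.1902)
= 1 * 8.9370
= 8.9370

8.9370


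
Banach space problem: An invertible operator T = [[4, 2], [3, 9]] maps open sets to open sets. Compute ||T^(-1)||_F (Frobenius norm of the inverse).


det(T) = 4*9 - 2*3 = 30
T^(-1) = (1/30) * [[9, -2], [-3, 4]] = [[0.3000, -0.0667], [-0.1000, 0.1333]]
||T^(-1)||_F^2 = 0.3000^2 + (-0.0667)^2 + (-0.1000)^2 + 0.1333^2 = 0.1222
||T^(-1)||_F = sqrt(0.1222) = 0.3496

0.3496


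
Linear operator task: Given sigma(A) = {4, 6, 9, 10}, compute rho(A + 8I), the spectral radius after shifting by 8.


Spectrum of A + 8I = {12, 14, 17, 18}
Spectral radius = max |lambda| over the shifted spectrum
= max(12, 14, 17, 18) = 18

18


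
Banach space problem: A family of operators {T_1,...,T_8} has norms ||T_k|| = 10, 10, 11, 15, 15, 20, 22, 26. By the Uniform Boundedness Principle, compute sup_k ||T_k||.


By the Uniform Boundedness Principle, the supremum of norms is finite.
sup_k ||T_k|| = max(10, 10, 11, 15, 15, 20, 22, 26) = 26

26


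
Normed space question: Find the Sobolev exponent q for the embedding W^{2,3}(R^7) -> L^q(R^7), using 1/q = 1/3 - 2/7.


Using the Sobolev embedding formula: 1/q = 1/p - k/n
1/q = 1/3 - 2/7 = 1/21
q = 1/(1/21) = 21

21.0000


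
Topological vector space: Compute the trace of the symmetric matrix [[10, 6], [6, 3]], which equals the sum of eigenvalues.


For a self-adjoint (symmetric) matrix, the eigenvalues are real.
The sum of eigenvalues equals the trace of the matrix.
trace = 10 + 3 = 13

13


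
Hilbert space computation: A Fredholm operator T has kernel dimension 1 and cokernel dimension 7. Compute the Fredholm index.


The Fredholm index is defined as ind(T) = dim(ker T) - dim(coker T)
= 1 - 7
= -6

-6


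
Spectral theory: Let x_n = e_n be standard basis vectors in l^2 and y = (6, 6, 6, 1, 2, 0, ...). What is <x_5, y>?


x_5 = e_5 is the standard basis vector with 1 in position 5.
<x_5, y> = y_5 = 2
As n -> infinity, <x_n, y> -> 0, confirming weak convergence of (x_n) to 0.

2


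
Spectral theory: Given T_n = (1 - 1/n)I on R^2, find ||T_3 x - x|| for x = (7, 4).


T_3 x - x = (1 - 1/3)x - x = -x/3
||x|| = sqrt(65) = 8.0623
||T_3 x - x|| = ||x||/3 = 8.0623/3 = 2.6874

2.6874


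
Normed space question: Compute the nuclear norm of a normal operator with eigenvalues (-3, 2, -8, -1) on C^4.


For a normal operator, singular values equal |eigenvalues|.
Trace norm = sum |lambda_i| = 3 + 2 + 8 + 1
= 14

14


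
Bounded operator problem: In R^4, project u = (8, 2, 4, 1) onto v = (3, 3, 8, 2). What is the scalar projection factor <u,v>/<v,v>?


Computing <u,v> = 8*3 + 2*3 + 4*8 + 1*2 = 64
Computing <v,v> = 3^2 + 3^2 + 8^2 + 2^2 = 86
Projection coefficient = 64/86 = 0.7442

0.7442


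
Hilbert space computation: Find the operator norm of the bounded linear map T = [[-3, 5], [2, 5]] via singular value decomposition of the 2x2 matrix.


A^T A = [[13, -5], [-5, 50]]
trace(A^T A) = 63, det(A^T A) = 625
discriminant = 63^2 - 4*625 = 1469
Largest eigenvalue of A^T A = (trace + sqrt(disc))/2 = 50.6638
||T|| = sqrt(50.6638) = 7.1178

7.1178


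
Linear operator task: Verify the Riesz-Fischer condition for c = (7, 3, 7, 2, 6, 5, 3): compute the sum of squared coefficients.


sum |c_n|^2 = 7^2 + 3^2 + 7^2 + 2^2 + 6^2 + 5^2 + 3^2
= 49 + 9 + 49 + 4 + 36 + 25 + 9
= 181

181


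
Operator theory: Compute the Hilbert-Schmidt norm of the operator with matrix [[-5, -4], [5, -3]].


The Hilbert-Schmidt norm is sqrt(sum of squares of all entries).
Sum of squares = (-5)^2 + (-4)^2 + 5^2 + (-3)^2
= 25 + 16 + 25 + 9 = 75
||T||_HS = sqrt(75) = 8.6603

8.6603


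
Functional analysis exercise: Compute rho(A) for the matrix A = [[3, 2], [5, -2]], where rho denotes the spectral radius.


For a 2x2 matrix, eigenvalues satisfy lambda^2 - (trace)*lambda + det = 0
trace = 3 + -2 = 1
det = 3*-2 - 2*5 = -16
discriminant = 1^2 - 4*(-16) = 65
spectral radius = max |eigenvalue| = 4.5311

4.5311


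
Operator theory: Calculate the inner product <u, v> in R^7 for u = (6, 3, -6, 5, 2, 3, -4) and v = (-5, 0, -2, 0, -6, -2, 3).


Computing the standard inner product <u, v> = sum u_i * v_i
= 6*-5 + 3*0 + -6*-2 + 5*0 + 2*-6 + 3*-2 + -4*3
= -30 + 0 + 12 + 0 + -12 + -6 + -12
= -48

-48


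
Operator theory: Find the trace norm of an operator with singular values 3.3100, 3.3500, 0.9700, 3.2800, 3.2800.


The nuclear norm is the sum of all singular values.
||T||_1 = 3.3100 + 3.3500 + 0.9700 + 3.2800 + 3.2800
= 14.1900

14.1900


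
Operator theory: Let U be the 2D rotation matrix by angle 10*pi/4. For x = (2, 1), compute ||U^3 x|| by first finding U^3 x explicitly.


U is a rotation by theta = 10*pi/4
U^3 = rotation by 3*theta = 30*pi/4 = 6*pi/4 (mod 2*pi)
cos(6*pi/4) = 0.0000, sin(6*pi/4) = -1.0000
U^3 x = (0.0000 * 2 - -1.0000 * 1, -1.0000 * 2 + 0.0000 * 1)
= (1.0000, -2.0000)
||U^3 x|| = sqrt(1.0000^2 + (-2.0000)^2) = sqrt(5.0000) = 2.2361

2.2361


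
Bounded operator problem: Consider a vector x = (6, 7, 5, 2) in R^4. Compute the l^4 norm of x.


The l^4 norm = (sum |x_i|^4)^(1/4)
Sum of 4th powers = 1296 + 2401 + 625 + 16 = 4338
||x||_4 = (4338)^(1/4) = 8.1156

8.1156


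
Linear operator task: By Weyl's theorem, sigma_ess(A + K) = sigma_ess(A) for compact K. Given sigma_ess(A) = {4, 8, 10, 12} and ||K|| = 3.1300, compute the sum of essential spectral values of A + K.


By Weyl's theorem, the essential spectrum is invariant under compact perturbations.
sigma_ess(A + K) = sigma_ess(A) = {4, 8, 10, 12}
Sum = 4 + 8 + 10 + 12 = 34

34


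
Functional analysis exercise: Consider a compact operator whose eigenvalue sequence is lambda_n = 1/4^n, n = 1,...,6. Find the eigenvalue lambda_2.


The eigenvalue formula gives lambda_2 = 1/4^2
= 1/16
= 0.0625

0.0625


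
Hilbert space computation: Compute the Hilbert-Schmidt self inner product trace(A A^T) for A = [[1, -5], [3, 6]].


trace(A * A^T) = sum of squares of all entries
= 1^2 + (-5)^2 + 3^2 + 6^2
= 1 + 25 + 9 + 36
= 71

71


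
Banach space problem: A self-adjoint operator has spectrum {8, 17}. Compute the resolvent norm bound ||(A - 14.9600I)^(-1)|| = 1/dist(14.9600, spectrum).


dist(14.9600, {8, 17}) = min(|14.9600 - 8|, |14.9600 - 17|)
= min(6.9600, 2.0400) = 2.0400
Resolvent bound = 1/2.0400 = 0.4902

0.4902


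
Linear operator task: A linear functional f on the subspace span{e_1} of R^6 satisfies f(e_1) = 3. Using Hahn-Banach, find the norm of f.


The norm of f is given by ||f|| = sup_{||x||=1} |f(x)|.
On span{e_1}, ||e_1|| = 1, so ||f|| = |f(e_1)| / ||e_1||
= |3| / 1 = 3.0000

3.0000


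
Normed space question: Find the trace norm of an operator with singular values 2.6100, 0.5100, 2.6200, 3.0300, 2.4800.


The nuclear norm is the sum of all singular values.
||T||_1 = 2.6100 + 0.5100 + 2.6200 + 3.0300 + 2.4800
= 11.2500

11.2500


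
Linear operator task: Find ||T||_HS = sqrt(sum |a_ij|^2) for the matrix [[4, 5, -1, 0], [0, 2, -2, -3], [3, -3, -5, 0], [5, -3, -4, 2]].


The Hilbert-Schmidt norm is sqrt(sum of squares of all entries).
Sum of squares = 4^2 + 5^2 + (-1)^2 + 0^2 + 0^2 + 2^2 + (-2)^2 + (-3)^2 + 3^2 + (-3)^2 + (-5)^2 + 0^2 + 5^2 + (-3)^2 + (-4)^2 + 2^2
= 16 + 25 + 1 + 0 + 0 + 4 + 4 + 9 + 9 + 9 + 25 + 0 + 25 + 9 + 16 + 4 = 156
||T||_HS = sqrt(156) = 12.4900

12.4900


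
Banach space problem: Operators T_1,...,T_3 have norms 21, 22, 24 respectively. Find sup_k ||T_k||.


By the Uniform Boundedness Principle, the supremum of norms is finite.
sup_k ||T_k|| = max(21, 22, 24) = 24

24


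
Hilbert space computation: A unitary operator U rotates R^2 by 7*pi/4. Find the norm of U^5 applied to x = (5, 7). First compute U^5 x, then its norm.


U is a rotation by theta = 7*pi/4
U^5 = rotation by 5*theta = 35*pi/4 = 3*pi/4 (mod 2*pi)
cos(3*pi/4) = -0.7071, sin(3*pi/4) = 0.7071
U^5 x = (-0.7071 * 5 - 0.7071 * 7, 0.7071 * 5 + -0.7071 * 7)
= (-8.4853, -1.4142)
||U^5 x|| = sqrt((-8.4853)^2 + (-1.4142)^2) = sqrt(74.0000) = 8.6023

8.6023


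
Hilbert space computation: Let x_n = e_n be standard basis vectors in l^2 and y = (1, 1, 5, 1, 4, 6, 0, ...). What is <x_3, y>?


x_3 = e_3 is the standard basis vector with 1 in position 3.
<x_3, y> = y_3 = 5
As n -> infinity, <x_n, y> -> 0, confirming weak convergence of (x_n) to 0.

5


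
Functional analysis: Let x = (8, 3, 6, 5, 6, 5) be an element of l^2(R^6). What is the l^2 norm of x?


The l^2 norm = (sum |x_i|^2)^(1/2)
Sum of 2th powers = 64 + 9 + 36 + 25 + 36 + 25 = 195
||x||_2 = (195)^(1/2) = 13.9642

13.9642


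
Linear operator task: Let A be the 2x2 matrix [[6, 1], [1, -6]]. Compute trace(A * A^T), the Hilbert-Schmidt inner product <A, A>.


trace(A * A^T) = sum of squares of all entries
= 6^2 + 1^2 + 1^2 + (-6)^2
= 36 + 1 + 1 + 36
= 74

74


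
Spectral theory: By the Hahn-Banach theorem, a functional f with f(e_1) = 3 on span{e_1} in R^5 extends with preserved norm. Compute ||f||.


The norm of f is given by ||f|| = sup_{||x||=1} |f(x)|.
On span{e_1}, ||e_1|| = 1, so ||f|| = |f(e_1)| / ||e_1||
= |3| / 1 = 3.0000

3.0000


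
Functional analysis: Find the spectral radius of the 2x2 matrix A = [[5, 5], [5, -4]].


For a 2x2 matrix, eigenvalues satisfy lambda^2 - (trace)*lambda + det = 0
trace = 5 + -4 = 1
det = 5*-4 - 5*5 = -45
discriminant = 1^2 - 4*(-45) = 181
spectral radius = max |eigenvalue| = 7.2268

7.2268


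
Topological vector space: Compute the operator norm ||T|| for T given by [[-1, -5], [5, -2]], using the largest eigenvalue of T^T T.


A^T A = [[26, -5], [-5, 29]]
trace(A^T A) = 55, det(A^T A) = 729
discriminant = 55^2 - 4*729 = 109
Largest eigenvalue of A^T A = (trace + sqrt(disc))/2 = 32.7202
||T|| = sqrt(32.7202) = 5.7202

5.7202


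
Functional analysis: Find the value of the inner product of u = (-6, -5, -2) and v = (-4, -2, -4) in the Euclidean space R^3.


Computing the standard inner product <u, v> = sum u_i * v_i
= -6*-4 + -5*-2 + -2*-4
= 24 + 10 + 8
= 42

42


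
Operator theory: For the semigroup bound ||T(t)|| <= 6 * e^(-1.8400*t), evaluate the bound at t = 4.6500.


||T(4.6500)|| <= 6 * exp(-1.8400 * 4.6500)
= 6 * exp(-8.5560)
= 6 * 1.9239e-04
= 0.0012

0.0012


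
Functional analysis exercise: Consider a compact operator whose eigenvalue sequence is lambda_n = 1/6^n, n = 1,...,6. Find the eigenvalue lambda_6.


The eigenvalue formula gives lambda_6 = 1/6^6
= 1/46656
= 2.1433e-05

2.1433e-05


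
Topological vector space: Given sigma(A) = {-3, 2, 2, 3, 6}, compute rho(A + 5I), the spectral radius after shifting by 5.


Spectrum of A + 5I = {2, 7, 7, 8, 11}
Spectral radius = max |lambda| over the shifted spectrum
= max(2, 7, 7, 8, 11) = 11

11


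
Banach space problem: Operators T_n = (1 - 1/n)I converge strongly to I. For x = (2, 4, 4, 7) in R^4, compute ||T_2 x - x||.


T_2 x - x = (1 - 1/2)x - x = -x/2
||x|| = sqrt(85) = 9.2195
||T_2 x - x|| = ||x||/2 = 9.2195/2 = 4.6098

4.6098


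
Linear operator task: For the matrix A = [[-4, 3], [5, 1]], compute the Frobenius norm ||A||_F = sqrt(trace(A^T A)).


||A||_F^2 = sum a_ij^2
= (-4)^2 + 3^2 + 5^2 + 1^2
= 16 + 9 + 25 + 1 = 51
||A||_F = sqrt(51) = 7.1414

7.1414


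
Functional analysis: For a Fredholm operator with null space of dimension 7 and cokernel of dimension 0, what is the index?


The Fredholm index is defined as ind(T) = dim(ker T) - dim(coker T)
= 7 - 0
= 7

7


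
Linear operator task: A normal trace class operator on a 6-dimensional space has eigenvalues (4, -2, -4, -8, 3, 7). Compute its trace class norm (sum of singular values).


For a normal operator, singular values equal |eigenvalues|.
Trace norm = sum |lambda_i| = 4 + 2 + 4 + 8 + 3 + 7
= 28

28


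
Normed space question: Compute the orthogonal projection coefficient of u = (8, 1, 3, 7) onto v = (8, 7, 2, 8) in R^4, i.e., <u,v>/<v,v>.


Computing <u,v> = 8*8 + 1*7 + 3*2 + 7*8 = 133
Computing <v,v> = 8^2 + 7^2 + 2^2 + 8^2 = 181
Projection coefficient = 133/181 = 0.7348

0.7348


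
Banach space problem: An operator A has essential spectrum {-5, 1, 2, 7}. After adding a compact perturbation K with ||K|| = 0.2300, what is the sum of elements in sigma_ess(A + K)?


By Weyl's theorem, the essential spectrum is invariant under compact perturbations.
sigma_ess(A + K) = sigma_ess(A) = {-5, 1, 2, 7}
Sum = -5 + 1 + 2 + 7 = 5

5


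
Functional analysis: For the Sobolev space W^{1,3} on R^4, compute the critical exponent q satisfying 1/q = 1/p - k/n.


Using the Sobolev embedding formula: 1/q = 1/p - k/n
1/q = 1/3 - 1/4 = 1/12
q = 1/(1/12) = 12

12.0000


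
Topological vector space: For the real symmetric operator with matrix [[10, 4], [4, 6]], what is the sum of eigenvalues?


For a self-adjoint (symmetric) matrix, the eigenvalues are real.
The sum of eigenvalues equals the trace of the matrix.
trace = 10 + 6 = 16

16


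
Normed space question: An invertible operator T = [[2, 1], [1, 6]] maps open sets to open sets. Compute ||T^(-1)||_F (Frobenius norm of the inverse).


det(T) = 2*6 - 1*1 = 11
T^(-1) = (1/11) * [[6, -1], [-1, 2]] = [[0.5455, -0.0909], [-0.0909, 0.1818]]
||T^(-1)||_F^2 = 0.5455^2 + (-0.0909)^2 + (-0.0909)^2 + 0.1818^2 = 0.3471
||T^(-1)||_F = sqrt(0.3471) = 0.5892

0.5892


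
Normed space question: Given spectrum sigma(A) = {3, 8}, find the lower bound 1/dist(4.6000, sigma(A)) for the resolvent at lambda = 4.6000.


dist(4.6000, {3, 8}) = min(|4.6000 - 3|, |4.6000 - 8|)
= min(1.6000, 3.4000) = 1.6000
Resolvent bound = 1/1.6000 = 0.6250

0.6250


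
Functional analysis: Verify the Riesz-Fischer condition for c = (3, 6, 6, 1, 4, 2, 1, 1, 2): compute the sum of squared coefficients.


sum |c_n|^2 = 3^2 + 6^2 + 6^2 + 1^2 + 4^2 + 2^2 + 1^2 + 1^2 + 2^2
= 9 + 36 + 36 + 1 + 16 + 4 + 1 + 1 + 4
= 108

108


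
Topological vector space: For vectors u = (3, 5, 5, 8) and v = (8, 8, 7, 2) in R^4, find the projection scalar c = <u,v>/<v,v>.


Computing <u,v> = 3*8 + 5*8 + 5*7 + 8*2 = 115
Computing <v,v> = 8^2 + 8^2 + 7^2 + 2^2 = 181
Projection coefficient = 115/181 = 0.6354

0.6354


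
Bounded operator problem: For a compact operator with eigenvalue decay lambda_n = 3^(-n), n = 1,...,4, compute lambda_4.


The eigenvalue formula gives lambda_4 = 1/3^4
= 1/81
= 0.0123

0.0123


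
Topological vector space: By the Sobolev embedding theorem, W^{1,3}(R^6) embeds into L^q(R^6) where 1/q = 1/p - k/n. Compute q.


Using the Sobolev embedding formula: 1/q = 1/p - k/n
1/q = 1/3 - 1/6 = 1/6
q = 1/(1/6) = 6

6.0000


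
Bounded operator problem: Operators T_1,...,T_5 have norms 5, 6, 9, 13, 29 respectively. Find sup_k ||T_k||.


By the Uniform Boundedness Principle, the supremum of norms is finite.
sup_k ||T_k|| = max(5, 6, 9, 13, 29) = 29

29


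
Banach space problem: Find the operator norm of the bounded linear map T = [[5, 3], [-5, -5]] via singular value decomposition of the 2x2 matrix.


A^T A = [[50, 40], [40, 34]]
trace(A^T A) = 84, det(A^T A) = 100
discriminant = 84^2 - 4*100 = 6656
Largest eigenvalue of A^T A = (trace + sqrt(disc))/2 = 82.7922
||T|| = sqrt(82.7922) = 9.0990

9.0990


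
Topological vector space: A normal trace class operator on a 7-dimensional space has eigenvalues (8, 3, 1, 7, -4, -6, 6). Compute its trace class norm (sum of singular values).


For a normal operator, singular values equal |eigenvalues|.
Trace norm = sum |lambda_i| = 8 + 3 + 1 + 7 + 4 + 6 + 6
= 35

35


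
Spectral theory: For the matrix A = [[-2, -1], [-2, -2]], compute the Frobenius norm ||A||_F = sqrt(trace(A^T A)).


||A||_F^2 = sum a_ij^2
= (-2)^2 + (-1)^2 + (-2)^2 + (-2)^2
= 4 + 1 + 4 + 4 = 13
||A||_F = sqrt(13) = 3.6056

3.6056


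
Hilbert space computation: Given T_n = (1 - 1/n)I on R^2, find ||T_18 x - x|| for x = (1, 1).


T_18 x - x = (1 - 1/18)x - x = -x/18
||x|| = sqrt(2) = 1.4142
||T_18 x - x|| = ||x||/18 = 1.4142/18 = 0.0786

0.0786


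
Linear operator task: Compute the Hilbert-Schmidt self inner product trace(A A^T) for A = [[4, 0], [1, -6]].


trace(A * A^T) = sum of squares of all entries
= 4^2 + 0^2 + 1^2 + (-6)^2
= 16 + 0 + 1 + 36
= 53

53


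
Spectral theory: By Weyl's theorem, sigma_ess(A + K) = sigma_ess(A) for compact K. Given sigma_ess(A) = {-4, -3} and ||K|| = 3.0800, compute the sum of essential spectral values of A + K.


By Weyl's theorem, the essential spectrum is invariant under compact perturbations.
sigma_ess(A + K) = sigma_ess(A) = {-4, -3}
Sum = -4 + -3 = -7

-7


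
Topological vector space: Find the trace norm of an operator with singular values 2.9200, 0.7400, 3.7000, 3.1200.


The nuclear norm is the sum of all singular values.
||T||_1 = 2.9200 + 0.7400 + 3.7000 + 3.1200
= 10.4800

10.4800


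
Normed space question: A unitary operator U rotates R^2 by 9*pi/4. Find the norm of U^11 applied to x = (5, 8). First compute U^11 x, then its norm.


U is a rotation by theta = 9*pi/4
U^11 = rotation by 11*theta = 99*pi/4 = 3*pi/4 (mod 2*pi)
cos(3*pi/4) = -0.7071, sin(3*pi/4) = 0.7071
U^11 x = (-0.7071 * 5 - 0.7071 * 8, 0.7071 * 5 + -0.7071 * 8)
= (-9.1924, -2.1213)
||U^11 x|| = sqrt((-9.1924)^2 + (-2.1213)^2) = sqrt(89.0000) = 9.4340

9.4340


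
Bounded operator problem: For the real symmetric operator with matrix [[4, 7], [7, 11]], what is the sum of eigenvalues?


For a self-adjoint (symmetric) matrix, the eigenvalues are real.
The sum of eigenvalues equals the trace of the matrix.
trace = 4 + 11 = 15

15


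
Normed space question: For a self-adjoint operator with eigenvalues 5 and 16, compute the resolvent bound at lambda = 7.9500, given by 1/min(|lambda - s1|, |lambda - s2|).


dist(7.9500, {5, 16}) = min(|7.9500 - 5|, |7.9500 - 16|)
= min(2.9500, 8.0500) = 2.9500
Resolvent bound = 1/2.9500 = 0.3390

0.3390


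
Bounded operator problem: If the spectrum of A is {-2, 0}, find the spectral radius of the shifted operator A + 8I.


Spectrum of A + 8I = {6, 8}
Spectral radius = max |lambda| over the shifted spectrum
= max(6, 8) = 8

8


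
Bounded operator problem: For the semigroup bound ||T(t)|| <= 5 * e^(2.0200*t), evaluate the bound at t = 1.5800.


||T(1.5800)|| <= 5 * exp(2.0200 * 1.5800)
= 5 * exp(3.1916)
= 5 * 24.3273
= 121.6366

121.6366


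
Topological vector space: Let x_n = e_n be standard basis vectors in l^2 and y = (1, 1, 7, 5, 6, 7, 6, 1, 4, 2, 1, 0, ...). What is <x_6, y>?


x_6 = e_6 is the standard basis vector with 1 in position 6.
<x_6, y> = y_6 = 7
As n -> infinity, <x_n, y> -> 0, confirming weak convergence of (x_n) to 0.

7


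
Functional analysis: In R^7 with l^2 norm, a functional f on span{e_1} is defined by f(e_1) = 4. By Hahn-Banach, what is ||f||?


The norm of f is given by ||f|| = sup_{||x||=1} |f(x)|.
On span{e_1}, ||e_1|| = 1, so ||f|| = |f(e_1)| / ||e_1||
= |4| / 1 = 4.0000

4.0000


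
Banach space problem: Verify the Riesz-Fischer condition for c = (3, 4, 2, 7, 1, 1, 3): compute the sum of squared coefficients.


sum |c_n|^2 = 3^2 + 4^2 + 2^2 + 7^2 + 1^2 + 1^2 + 3^2
= 9 + 16 + 4 + 49 + 1 + 1 + 9
= 89

89


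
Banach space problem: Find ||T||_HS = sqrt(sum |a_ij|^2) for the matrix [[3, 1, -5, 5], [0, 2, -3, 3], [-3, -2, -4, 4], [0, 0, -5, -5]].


The Hilbert-Schmidt norm is sqrt(sum of squares of all entries).
Sum of squares = 3^2 + 1^2 + (-5)^2 + 5^2 + 0^2 + 2^2 + (-3)^2 + 3^2 + (-3)^2 + (-2)^2 + (-4)^2 + 4^2 + 0^2 + 0^2 + (-5)^2 + (-5)^2
= 9 + 1 + 25 + 25 + 0 + 4 + 9 + 9 + 9 + 4 + 16 + 16 + 0 + 0 + 25 + 25 = 177
||T||_HS = sqrt(177) = 13.3041

13.3041


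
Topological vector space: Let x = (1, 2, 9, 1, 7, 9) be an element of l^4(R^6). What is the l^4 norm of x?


The l^4 norm = (sum |x_i|^4)^(1/4)
Sum of 4th powers = 1 + 16 + 6561 + 1 + 2401 + 6561 = 15541
||x||_4 = (15541)^(1/4) = 11.1653

11.1653


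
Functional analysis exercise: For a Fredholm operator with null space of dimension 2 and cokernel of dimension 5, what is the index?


The Fredholm index is defined as ind(T) = dim(ker T) - dim(coker T)
= 2 - 5
= -3

-3


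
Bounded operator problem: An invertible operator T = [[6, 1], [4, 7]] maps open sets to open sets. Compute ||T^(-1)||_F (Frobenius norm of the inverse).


det(T) = 6*7 - 1*4 = 38
T^(-1) = (1/38) * [[7, -1], [-4, 6]] = [[0.1842, -0.0263], [-0.1053, 0.1579]]
||T^(-1)||_F^2 = 0.1842^2 + (-0.0263)^2 + (-0.1053)^2 + 0.1579^2 = 0.0706
||T^(-1)||_F = sqrt(0.0706) = 0.2658

0.2658


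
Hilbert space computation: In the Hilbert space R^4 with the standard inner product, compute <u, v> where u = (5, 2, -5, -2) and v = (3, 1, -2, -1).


Computing the standard inner product <u, v> = sum u_i * v_i
= 5*3 + 2*1 + -5*-2 + -2*-1
= 15 + 2 + 10 + 2
= 29

29


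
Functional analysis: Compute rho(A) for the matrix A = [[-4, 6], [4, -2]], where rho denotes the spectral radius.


For a 2x2 matrix, eigenvalues satisfy lambda^2 - (trace)*lambda + det = 0
trace = -4 + -2 = -6
det = -4*-2 - 6*4 = -16
discriminant = (-6)^2 - 4*(-16) = 100
spectral radius = max |eigenvalue| = 8.0000

8.0000


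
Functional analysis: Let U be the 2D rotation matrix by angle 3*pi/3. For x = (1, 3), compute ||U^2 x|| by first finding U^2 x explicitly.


U is a rotation by theta = 3*pi/3
U^2 = rotation by 2*theta = 6*pi/3 = 0*pi/3 (mod 2*pi)
cos(0*pi/3) = 1.0000, sin(0*pi/3) = 0.0000
U^2 x = (1.0000 * 1 - 0.0000 * 3, 0.0000 * 1 + 1.0000 * 3)
= (1.0000, 3.0000)
||U^2 x|| = sqrt(1.0000^2 + 3.0000^2) = sqrt(10.0000) = 3.1623

3.1623


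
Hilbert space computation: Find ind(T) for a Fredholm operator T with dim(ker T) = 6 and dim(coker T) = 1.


The Fredholm index is defined as ind(T) = dim(ker T) - dim(coker T)
= 6 - 1
= 5

5


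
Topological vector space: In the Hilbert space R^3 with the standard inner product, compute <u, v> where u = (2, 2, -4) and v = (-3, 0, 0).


Computing the standard inner product <u, v> = sum u_i * v_i
= 2*-3 + 2*0 + -4*0
= -6 + 0 + 0
= -6

-6


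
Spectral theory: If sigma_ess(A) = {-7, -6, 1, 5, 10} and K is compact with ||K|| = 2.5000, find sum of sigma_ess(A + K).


By Weyl's theorem, the essential spectrum is invariant under compact perturbations.
sigma_ess(A + K) = sigma_ess(A) = {-7, -6, 1, 5, 10}
Sum = -7 + -6 + 1 + 5 + 10 = 3

3


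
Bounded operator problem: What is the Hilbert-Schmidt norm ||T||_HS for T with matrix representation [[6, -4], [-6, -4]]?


The Hilbert-Schmidt norm is sqrt(sum of squares of all entries).
Sum of squares = 6^2 + (-4)^2 + (-6)^2 + (-4)^2
= 36 + 16 + 36 + 16 = 104
||T||_HS = sqrt(104) = 10.1980

10.1980


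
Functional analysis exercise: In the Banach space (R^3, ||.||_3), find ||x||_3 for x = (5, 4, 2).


The l^3 norm = (sum |x_i|^3)^(1/3)
Sum of 3th powers = 125 + 64 + 8 = 197
||x||_3 = (197)^(1/3) = 5.8186

5.8186


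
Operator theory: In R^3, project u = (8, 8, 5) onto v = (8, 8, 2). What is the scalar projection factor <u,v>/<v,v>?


Computing <u,v> = 8*8 + 8*8 + 5*2 = 138
Computing <v,v> = 8^2 + 8^2 + 2^2 = 132
Projection coefficient = 138/132 = 1.0455

1.0455


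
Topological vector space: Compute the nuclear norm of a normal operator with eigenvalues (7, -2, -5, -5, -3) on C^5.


For a normal operator, singular values equal |eigenvalues|.
Trace norm = sum |lambda_i| = 7 + 2 + 5 + 5 + 3
= 22

22


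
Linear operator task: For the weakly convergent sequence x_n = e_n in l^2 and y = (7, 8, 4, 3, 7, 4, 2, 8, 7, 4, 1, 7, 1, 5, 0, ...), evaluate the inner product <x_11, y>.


x_11 = e_11 is the standard basis vector with 1 in position 11.
<x_11, y> = y_11 = 1
As n -> infinity, <x_n, y> -> 0, confirming weak convergence of (x_n) to 0.

1


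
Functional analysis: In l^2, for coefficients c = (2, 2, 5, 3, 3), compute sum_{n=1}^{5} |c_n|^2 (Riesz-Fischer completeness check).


sum |c_n|^2 = 2^2 + 2^2 + 5^2 + 3^2 + 3^2
= 4 + 4 + 25 + 9 + 9
= 51

51


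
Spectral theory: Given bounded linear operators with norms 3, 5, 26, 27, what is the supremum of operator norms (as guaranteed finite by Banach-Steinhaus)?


By the Uniform Boundedness Principle, the supremum of norms is finite.
sup_k ||T_k|| = max(3, 5, 26, 27) = 27

27


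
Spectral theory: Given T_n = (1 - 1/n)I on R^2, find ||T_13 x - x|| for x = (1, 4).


T_13 x - x = (1 - 1/13)x - x = -x/13
||x|| = sqrt(17) = 4.1231
||T_13 x - x|| = ||x||/13 = 4.1231/13 = 0.3172

0.3172


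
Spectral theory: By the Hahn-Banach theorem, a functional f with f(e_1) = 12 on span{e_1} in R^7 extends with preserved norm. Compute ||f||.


The norm of f is given by ||f|| = sup_{||x||=1} |f(x)|.
On span{e_1}, ||e_1|| = 1, so ||f|| = |f(e_1)| / ||e_1||
= |12| / 1 = 12.0000

12.0000


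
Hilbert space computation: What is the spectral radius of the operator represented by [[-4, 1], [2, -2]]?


For a 2x2 matrix, eigenvalues satisfy lambda^2 - (trace)*lambda + det = 0
trace = -4 + -2 = -6
det = -4*-2 - 1*2 = 6
discriminant = (-6)^2 - 4*(6) = 12
spectral radius = max |eigenvalue| = 4.7321

4.7321


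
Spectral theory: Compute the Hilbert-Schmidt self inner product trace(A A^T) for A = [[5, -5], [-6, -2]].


trace(A * A^T) = sum of squares of all entries
= 5^2 + (-5)^2 + (-6)^2 + (-2)^2
= 25 + 25 + 36 + 4
= 90

90


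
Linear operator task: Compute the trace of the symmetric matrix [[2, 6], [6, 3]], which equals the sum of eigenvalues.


For a self-adjoint (symmetric) matrix, the eigenvalues are real.
The sum of eigenvalues equals the trace of the matrix.
trace = 2 + 3 = 5

5


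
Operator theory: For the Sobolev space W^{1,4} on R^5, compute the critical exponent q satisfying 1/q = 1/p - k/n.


Using the Sobolev embedding formula: 1/q = 1/p - k/n
1/q = 1/4 - 1/5 = 1/20
q = 1/(1/20) = 20

20.0000


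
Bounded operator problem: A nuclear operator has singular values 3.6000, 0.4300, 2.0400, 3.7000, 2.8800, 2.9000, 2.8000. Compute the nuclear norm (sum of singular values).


The nuclear norm is the sum of all singular values.
||T||_1 = 3.6000 + 0.4300 + 2.0400 + 3.7000 + 2.8800 + 2.9000 + 2.8000
= 18.3500

18.3500


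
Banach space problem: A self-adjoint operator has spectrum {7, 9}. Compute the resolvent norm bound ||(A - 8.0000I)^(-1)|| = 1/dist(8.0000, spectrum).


dist(8.0000, {7, 9}) = min(|8.0000 - 7|, |8.0000 - 9|)
= min(1.0000, 1.0000) = 1.0000
Resolvent bound = 1/1.0000 = 1.0000

1.0000


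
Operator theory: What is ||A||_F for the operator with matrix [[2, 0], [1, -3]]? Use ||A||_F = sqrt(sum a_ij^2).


||A||_F^2 = sum a_ij^2
= 2^2 + 0^2 + 1^2 + (-3)^2
= 4 + 0 + 1 + 9 = 14
||A||_F = sqrt(14) = 3.7417

3.7417


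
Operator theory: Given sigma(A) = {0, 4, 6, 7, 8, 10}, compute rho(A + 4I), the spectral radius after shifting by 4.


Spectrum of A + 4I = {4, 8, 10, 11, 12, 14}
Spectral radius = max |lambda| over the shifted spectrum
= max(4, 8, 10, 11, 12, 14) = 14

14


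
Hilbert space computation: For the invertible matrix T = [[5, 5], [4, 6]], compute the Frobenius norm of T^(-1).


det(T) = 5*6 - 5*4 = 10
T^(-1) = (1/10) * [[6, -5], [-4, 5]] = [[0.6000, -0.5000], [-0.4000, 0.5000]]
||T^(-1)||_F^2 = 0.6000^2 + (-0.5000)^2 + (-0.4000)^2 + 0.5000^2 = 1.0200
||T^(-1)||_F = sqrt(1.0200) = 1.0100

1.0100


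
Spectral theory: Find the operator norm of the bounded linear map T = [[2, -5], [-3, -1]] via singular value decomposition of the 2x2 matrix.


A^T A = [[13, -7], [-7, 26]]
trace(A^T A) = 39, det(A^T A) = 289
discriminant = 39^2 - 4*289 = 365
Largest eigenvalue of A^T A = (trace + sqrt(disc))/2 = 29.0525
||T|| = sqrt(29.0525) = 5.3900

5.3900


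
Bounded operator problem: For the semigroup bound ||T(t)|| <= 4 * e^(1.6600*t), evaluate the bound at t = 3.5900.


||T(3.5900)|| <= 4 * exp(1.6600 * 3.5900)
= 4 * exp(5.9594)
= 4 * 387.3776
= 1549.5105

1549.5105


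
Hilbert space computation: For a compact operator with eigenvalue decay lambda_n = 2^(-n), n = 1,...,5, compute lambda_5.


The eigenvalue formula gives lambda_5 = 1/2^5
= 1/32
= 0.0312

0.0312


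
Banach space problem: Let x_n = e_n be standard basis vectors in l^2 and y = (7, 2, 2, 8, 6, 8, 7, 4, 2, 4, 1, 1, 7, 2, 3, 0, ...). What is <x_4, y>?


x_4 = e_4 is the standard basis vector with 1 in position 4.
<x_4, y> = y_4 = 8
As n -> infinity, <x_n, y> -> 0, confirming weak convergence of (x_n) to 0.

8


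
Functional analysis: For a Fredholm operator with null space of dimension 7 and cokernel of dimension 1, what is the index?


The Fredholm index is defined as ind(T) = dim(ker T) - dim(coker T)
= 7 - 1
= 6

6


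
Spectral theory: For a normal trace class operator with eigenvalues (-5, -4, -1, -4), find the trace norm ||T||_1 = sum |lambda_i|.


For a normal operator, singular values equal |eigenvalues|.
Trace norm = sum |lambda_i| = 5 + 4 + 1 + 4
= 14

14


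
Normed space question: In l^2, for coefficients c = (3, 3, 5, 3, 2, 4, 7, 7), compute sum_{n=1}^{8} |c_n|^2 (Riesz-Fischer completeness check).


sum |c_n|^2 = 3^2 + 3^2 + 5^2 + 3^2 + 2^2 + 4^2 + 7^2 + 7^2
= 9 + 9 + 25 + 9 + 4 + 16 + 49 + 49
= 170

170


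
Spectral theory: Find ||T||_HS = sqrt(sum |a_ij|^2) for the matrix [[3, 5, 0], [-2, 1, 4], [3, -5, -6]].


The Hilbert-Schmidt norm is sqrt(sum of squares of all entries).
Sum of squares = 3^2 + 5^2 + 0^2 + (-2)^2 + 1^2 + 4^2 + 3^2 + (-5)^2 + (-6)^2
= 9 + 25 + 0 + 4 + 1 + 16 + 9 + 25 + 36 = 125
||T||_HS = sqrt(125) = 11.1803

11.1803


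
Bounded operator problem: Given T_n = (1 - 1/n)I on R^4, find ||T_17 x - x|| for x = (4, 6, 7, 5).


T_17 x - x = (1 - 1/17)x - x = -x/17
||x|| = sqrt(126) = 11.2250
||T_17 x - x|| = ||x||/17 = 11.2250/17 = 0.6603

0.6603


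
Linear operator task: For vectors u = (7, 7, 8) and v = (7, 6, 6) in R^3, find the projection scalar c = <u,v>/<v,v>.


Computing <u,v> = 7*7 + 7*6 + 8*6 = 139
Computing <v,v> = 7^2 + 6^2 + 6^2 = 121
Projection coefficient = 139/121 = 1.1488

1.1488


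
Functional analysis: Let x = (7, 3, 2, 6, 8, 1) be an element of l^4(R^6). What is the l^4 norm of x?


The l^4 norm = (sum |x_i|^4)^(1/4)
Sum of 4th powers = 2401 + 81 + 16 + 1296 + 4096 + 1 = 7891
||x||_4 = (7891)^(1/4) = 9.4250

9.4250


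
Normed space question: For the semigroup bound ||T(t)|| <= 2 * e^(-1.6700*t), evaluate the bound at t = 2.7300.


||T(2.7300)|| <= 2 * exp(-1.6700 * 2.7300)
= 2 * exp(-4.5591)
= 2 * 0.0105
= 0.0209

0.0209


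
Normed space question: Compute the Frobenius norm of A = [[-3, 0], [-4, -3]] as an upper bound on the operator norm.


||A||_F^2 = sum a_ij^2
= (-3)^2 + 0^2 + (-4)^2 + (-3)^2
= 9 + 0 + 16 + 9 = 34
||A||_F = sqrt(34) = 5.8310

5.8310


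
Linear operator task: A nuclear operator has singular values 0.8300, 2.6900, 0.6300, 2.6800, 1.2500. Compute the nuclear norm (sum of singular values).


The nuclear norm is the sum of all singular values.
||T||_1 = 0.8300 + 2.6900 + 0.6300 + 2.6800 + 1.2500
= 8.0800

8.0800


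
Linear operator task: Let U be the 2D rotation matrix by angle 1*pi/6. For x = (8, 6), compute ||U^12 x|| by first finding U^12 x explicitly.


U is a rotation by theta = 1*pi/6
U^12 = rotation by 12*theta = 12*pi/6 = 0*pi/6 (mod 2*pi)
cos(0*pi/6) = 1.0000, sin(0*pi/6) = 0.0000
U^12 x = (1.0000 * 8 - 0.0000 * 6, 0.0000 * 8 + 1.0000 * 6)
= (8.0000, 6.0000)
||U^12 x|| = sqrt(8.0000^2 + 6.0000^2) = sqrt(100.0000) = 10.0000

10.0000


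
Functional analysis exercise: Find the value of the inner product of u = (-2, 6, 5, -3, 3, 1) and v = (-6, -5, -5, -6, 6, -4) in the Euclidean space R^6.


Computing the standard inner product <u, v> = sum u_i * v_i
= -2*-6 + 6*-5 + 5*-5 + -3*-6 + 3*6 + 1*-4
= 12 + -30 + -25 + 18 + 18 + -4
= -11

-11


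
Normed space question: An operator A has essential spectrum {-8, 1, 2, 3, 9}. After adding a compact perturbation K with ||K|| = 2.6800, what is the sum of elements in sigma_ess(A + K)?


By Weyl's theorem, the essential spectrum is invariant under compact perturbations.
sigma_ess(A + K) = sigma_ess(A) = {-8, 1, 2, 3, 9}
Sum = -8 + 1 + 2 + 3 + 9 = 7

7


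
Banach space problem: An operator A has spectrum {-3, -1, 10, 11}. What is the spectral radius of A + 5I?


Spectrum of A + 5I = {2, 4, 15, 16}
Spectral radius = max |lambda| over the shifted spectrum
= max(2, 4, 15, 16) = 16

16


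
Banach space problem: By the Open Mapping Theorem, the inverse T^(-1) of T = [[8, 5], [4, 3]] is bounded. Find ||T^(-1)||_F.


det(T) = 8*3 - 5*4 = 4
T^(-1) = (1/4) * [[3, -5], [-4, 8]] = [[0.7500, -1.2500], [-1.0000, 2.0000]]
||T^(-1)||_F^2 = 0.7500^2 + (-1.2500)^2 + (-1.0000)^2 + 2.0000^2 = 7.1250
||T^(-1)||_F = sqrt(7.1250) = 2.6693

2.6693


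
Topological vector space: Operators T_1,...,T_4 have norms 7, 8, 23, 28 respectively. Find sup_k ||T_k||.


By the Uniform Boundedness Principle, the supremum of norms is finite.
sup_k ||T_k|| = max(7, 8, 23, 28) = 28

28


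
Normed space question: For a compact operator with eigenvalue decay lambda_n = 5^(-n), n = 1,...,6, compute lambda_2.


The eigenvalue formula gives lambda_2 = 1/5^2
= 1/25
= 0.0400

0.0400


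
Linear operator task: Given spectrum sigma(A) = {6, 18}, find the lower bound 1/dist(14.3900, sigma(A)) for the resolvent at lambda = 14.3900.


dist(14.3900, {6, 18}) = min(|14.3900 - 6|, |14.3900 - 18|)
= min(8.3900, 3.6100) = 3.6100
Resolvent bound = 1/3.6100 = 0.2770

0.2770


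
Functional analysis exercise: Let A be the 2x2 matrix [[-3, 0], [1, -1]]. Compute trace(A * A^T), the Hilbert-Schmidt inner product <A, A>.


trace(A * A^T) = sum of squares of all entries
= (-3)^2 + 0^2 + 1^2 + (-1)^2
= 9 + 0 + 1 + 1
= 11

11


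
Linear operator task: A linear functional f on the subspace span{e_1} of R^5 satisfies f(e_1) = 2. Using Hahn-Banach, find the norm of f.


The norm of f is given by ||f|| = sup_{||x||=1} |f(x)|.
On span{e_1}, ||e_1|| = 1, so ||f|| = |f(e_1)| / ||e_1||
= |2| / 1 = 2.0000

2.0000


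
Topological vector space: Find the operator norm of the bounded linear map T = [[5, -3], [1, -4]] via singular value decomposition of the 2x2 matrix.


A^T A = [[26, -19], [-19, 25]]
trace(A^T A) = 51, det(A^T A) = 289
discriminant = 51^2 - 4*289 = 1445
Largest eigenvalue of A^T A = (trace + sqrt(disc))/2 = 44.5066
||T|| = sqrt(44.5066) = 6.6713

6.6713


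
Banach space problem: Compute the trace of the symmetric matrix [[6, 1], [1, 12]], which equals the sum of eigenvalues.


For a self-adjoint (symmetric) matrix, the eigenvalues are real.
The sum of eigenvalues equals the trace of the matrix.
trace = 6 + 12 = 18

18


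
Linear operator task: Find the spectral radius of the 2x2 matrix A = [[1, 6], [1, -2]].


For a 2x2 matrix, eigenvalues satisfy lambda^2 - (trace)*lambda + det = 0
trace = 1 + -2 = -1
det = 1*-2 - 6*1 = -8
discriminant = (-1)^2 - 4*(-8) = 33
spectral radius = max |eigenvalue| = 3.3723

3.3723


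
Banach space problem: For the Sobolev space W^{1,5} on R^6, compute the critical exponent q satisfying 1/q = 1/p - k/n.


Using the Sobolev embedding formula: 1/q = 1/p - k/n
1/q = 1/5 - 1/6 = 1/30
q = 1/(1/30) = 30

30.0000


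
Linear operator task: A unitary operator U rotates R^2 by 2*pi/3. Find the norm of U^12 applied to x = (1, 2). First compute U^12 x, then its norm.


U is a rotation by theta = 2*pi/3
U^12 = rotation by 12*theta = 24*pi/3 = 0*pi/3 (mod 2*pi)
cos(0*pi/3) = 1.0000, sin(0*pi/3) = 0.0000
U^12 x = (1.0000 * 1 - 0.0000 * 2, 0.0000 * 1 + 1.0000 * 2)
= (1.0000, 2.0000)
||U^12 x|| = sqrt(1.0000^2 + 2.0000^2) = sqrt(5.0000) = 2.2361

2.2361


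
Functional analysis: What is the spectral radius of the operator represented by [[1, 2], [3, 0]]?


For a 2x2 matrix, eigenvalues satisfy lambda^2 - (trace)*lambda + det = 0
trace = 1 + 0 = 1
det = 1*0 - 2*3 = -6
discriminant = 1^2 - 4*(-6) = 25
spectral radius = max |eigenvalue| = 3.0000

3.0000
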